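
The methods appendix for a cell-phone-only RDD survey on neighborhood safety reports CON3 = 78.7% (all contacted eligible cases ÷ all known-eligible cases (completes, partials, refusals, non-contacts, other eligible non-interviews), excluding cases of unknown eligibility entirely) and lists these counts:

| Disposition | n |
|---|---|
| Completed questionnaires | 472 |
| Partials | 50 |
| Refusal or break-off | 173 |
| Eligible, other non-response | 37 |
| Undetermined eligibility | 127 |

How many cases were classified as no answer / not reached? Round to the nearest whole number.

Top: 472 + 50 + 173 + 37 = 732
CON3 = 732 / D = 0.787
D = 732 / 0.787 = 930.1
Remaining denominator categories sum to 732
no answer / not reached = 930.1 − 732 ≈ 198

198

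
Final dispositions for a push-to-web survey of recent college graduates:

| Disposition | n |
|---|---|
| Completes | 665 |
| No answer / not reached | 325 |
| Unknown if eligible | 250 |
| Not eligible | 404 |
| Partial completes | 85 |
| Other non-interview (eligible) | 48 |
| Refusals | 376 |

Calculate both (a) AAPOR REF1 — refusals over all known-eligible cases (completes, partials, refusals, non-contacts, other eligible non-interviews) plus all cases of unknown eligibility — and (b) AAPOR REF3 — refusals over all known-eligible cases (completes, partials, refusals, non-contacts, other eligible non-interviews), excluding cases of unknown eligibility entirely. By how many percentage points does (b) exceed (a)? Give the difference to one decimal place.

3.6

Top: 376
Denominator: 665 + 85 + 376 + 325 + 48 + 250 = 1749
REF1 = 376 / 1749 = 0.2150
Denominator: 665 + 85 + 376 + 325 + 48 = 1499
REF3 = 376 / 1499 = 0.2508
Difference = 25.08 − 21.50 = 3.58 percentage points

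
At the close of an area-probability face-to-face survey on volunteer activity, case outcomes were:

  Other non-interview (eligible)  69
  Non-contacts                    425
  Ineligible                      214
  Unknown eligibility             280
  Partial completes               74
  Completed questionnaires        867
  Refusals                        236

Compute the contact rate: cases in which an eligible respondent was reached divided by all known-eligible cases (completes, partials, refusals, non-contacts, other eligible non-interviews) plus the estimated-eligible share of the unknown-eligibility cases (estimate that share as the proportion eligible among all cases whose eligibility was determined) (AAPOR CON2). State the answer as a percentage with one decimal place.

64.9%

Numerator = 867 + 74 + 236 + 69 = 1246
Known eligible = 867 + 74 + 236 + 425 + 69 = 1671
e = 1671 / (1671 + 214) = 1671 / 1885 = 0.8865
Estimated eligible among unknowns = 0.8865 × 280 = 248.22
Denominator = 1671 + 248.22 = 1919.22
CON2 = 1246 / 1919.22 = 0.6492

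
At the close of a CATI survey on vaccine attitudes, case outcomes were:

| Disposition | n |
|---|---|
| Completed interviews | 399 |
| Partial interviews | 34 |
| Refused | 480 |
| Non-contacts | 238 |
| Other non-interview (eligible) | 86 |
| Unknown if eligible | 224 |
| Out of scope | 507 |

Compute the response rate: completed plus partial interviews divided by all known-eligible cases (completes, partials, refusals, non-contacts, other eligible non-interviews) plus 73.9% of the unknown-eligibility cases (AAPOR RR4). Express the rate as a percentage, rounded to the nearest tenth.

30.9%

Num = 399 + 34 = 433
Known eligible = 399 + 34 + 480 + 238 + 86 = 1237
e × U = 0.7390 × 224 = 165.54
Denom = 1237 + 165.54 = 1402.54
RR4 = 433 / 1402.54 = 0.3087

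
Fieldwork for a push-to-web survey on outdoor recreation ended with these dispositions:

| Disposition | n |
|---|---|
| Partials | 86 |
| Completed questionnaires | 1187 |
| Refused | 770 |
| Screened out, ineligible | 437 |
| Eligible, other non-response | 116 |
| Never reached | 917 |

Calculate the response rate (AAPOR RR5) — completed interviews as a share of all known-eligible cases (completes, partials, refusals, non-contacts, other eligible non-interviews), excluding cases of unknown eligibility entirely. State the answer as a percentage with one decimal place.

38.6%

Top → 1187
Base → 1187 + 86 + 770 + 917 + 116 = 3076
RR5 = 1187 / 3076 = 0.3859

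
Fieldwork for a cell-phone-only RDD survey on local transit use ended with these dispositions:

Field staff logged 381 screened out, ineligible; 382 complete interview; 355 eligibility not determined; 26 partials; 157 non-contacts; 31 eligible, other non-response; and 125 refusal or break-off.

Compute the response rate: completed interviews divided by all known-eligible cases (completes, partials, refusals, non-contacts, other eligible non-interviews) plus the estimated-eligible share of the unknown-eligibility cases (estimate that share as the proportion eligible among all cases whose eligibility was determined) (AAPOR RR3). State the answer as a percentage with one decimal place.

Num: 382
Known eligible: 382 + 26 + 125 + 157 + 31 = 721
e = 721 / (721 + 381) = 721 / 1102 = 0.6543
Estimated eligible among unknowns: 0.6543 × 355 = 232.28
Base: 721 + 232.28 = 953.28
RR3 = 382 / 953.28 = 0.4007

40.1%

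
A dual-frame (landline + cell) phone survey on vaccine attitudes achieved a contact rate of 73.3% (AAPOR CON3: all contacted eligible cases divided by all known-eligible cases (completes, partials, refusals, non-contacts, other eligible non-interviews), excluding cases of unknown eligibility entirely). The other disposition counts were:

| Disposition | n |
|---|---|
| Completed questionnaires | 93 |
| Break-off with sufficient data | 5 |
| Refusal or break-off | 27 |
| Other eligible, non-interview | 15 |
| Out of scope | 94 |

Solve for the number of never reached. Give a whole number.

51

Top: 93 + 5 + 27 + 15 = 140
CON3 = 140 / D = 0.733
D = 140 / 0.733 = 191.0
Remaining denominator categories sum to 140
never reached = 191.0 − 140 ≈ 51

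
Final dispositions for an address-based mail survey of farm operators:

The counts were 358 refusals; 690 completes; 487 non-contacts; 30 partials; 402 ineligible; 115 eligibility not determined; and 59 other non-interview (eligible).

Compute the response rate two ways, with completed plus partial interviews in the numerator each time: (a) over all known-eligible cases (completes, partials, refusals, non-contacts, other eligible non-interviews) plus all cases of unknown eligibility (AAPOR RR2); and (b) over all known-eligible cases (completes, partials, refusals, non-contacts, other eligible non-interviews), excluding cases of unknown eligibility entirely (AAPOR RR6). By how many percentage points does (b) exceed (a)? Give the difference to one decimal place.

2.9

Top: 690 + 30 = 720
Base: 690 + 30 + 358 + 487 + 59 + 115 = 1739
RR2 = 720 / 1739 = 0.4140
Base: 690 + 30 + 358 + 487 + 59 = 1624
RR6 = 720 / 1624 = 0.4433
Difference = 44.33 − 41.40 = 2.93 percentage points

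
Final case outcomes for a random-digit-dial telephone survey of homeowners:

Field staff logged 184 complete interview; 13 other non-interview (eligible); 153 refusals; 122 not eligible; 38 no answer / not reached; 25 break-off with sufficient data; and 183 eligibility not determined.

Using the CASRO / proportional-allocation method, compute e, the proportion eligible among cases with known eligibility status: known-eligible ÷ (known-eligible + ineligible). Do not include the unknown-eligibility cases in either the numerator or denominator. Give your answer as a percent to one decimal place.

Determined eligible = 184 + 25 + 153 + 38 + 13 = 413
e = 413 / (413 + 122) = 413 / 535 = 0.7720

77.2%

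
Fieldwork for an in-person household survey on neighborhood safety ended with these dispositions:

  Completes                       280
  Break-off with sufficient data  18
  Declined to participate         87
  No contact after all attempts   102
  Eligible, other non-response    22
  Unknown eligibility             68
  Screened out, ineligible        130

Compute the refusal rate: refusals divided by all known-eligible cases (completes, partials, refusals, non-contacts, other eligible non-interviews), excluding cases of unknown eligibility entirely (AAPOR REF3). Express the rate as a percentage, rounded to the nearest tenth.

Numerator → 87
Denominator → 280 + 18 + 87 + 102 + 22 = 509
REF3 = 87 / 509 = 0.1709

17.1%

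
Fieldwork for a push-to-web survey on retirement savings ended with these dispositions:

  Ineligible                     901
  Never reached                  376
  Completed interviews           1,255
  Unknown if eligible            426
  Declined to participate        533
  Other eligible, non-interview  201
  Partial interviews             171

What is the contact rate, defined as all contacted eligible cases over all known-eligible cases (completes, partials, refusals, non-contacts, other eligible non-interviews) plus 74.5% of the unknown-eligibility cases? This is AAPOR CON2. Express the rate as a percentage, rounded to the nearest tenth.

Numerator = 1255 + 171 + 533 + 201 = 2160
Eligible (known) = 1255 + 171 + 533 + 376 + 201 = 2536
Estimated eligible among unknowns = 0.7450 × 426 = 317.37
Denom = 2536 + 317.37 = 2853.37
CON2 = 2160 / 2853.37 = 0.7570

75.7%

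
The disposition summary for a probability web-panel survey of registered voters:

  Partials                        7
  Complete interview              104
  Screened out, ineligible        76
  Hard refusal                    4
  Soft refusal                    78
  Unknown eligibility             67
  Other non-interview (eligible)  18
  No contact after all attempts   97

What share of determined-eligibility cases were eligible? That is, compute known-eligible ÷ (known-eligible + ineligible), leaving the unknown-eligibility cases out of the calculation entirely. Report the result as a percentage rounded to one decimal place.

80.2%

Refused = 4 + 78 = 82
Determined eligible: 104 + 7 + 82 + 97 + 18 = 308
e = 308 / (308 + 76) = 308 / 384 = 0.8021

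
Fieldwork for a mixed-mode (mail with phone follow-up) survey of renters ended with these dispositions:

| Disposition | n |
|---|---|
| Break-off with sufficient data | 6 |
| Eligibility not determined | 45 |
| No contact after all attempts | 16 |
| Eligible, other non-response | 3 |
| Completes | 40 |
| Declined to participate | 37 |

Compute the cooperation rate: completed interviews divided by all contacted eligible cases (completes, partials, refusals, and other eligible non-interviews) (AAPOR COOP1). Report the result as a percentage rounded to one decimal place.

Top = 40
Denominator = 40 + 6 + 37 + 3 = 86
COOP1 = 40 / 86 = 0.4651

46.5%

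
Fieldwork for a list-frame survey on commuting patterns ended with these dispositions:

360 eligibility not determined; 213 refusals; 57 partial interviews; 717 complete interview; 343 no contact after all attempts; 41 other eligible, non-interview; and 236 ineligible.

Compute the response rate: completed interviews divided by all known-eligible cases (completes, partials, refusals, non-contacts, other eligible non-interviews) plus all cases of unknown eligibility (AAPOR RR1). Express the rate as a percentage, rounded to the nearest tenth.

41.4%

Top → 717
Denom → 717 + 57 + 213 + 343 + 41 + 360 = 1731
RR1 = 717 / 1731 = 0.4142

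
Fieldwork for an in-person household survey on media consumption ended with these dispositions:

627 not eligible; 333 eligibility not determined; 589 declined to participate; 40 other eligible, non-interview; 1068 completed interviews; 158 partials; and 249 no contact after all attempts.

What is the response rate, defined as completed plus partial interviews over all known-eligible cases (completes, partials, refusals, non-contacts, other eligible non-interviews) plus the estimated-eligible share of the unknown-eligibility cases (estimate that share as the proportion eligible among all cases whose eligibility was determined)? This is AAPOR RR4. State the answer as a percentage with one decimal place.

51.9%

Num: 1068 + 158 = 1226
Determined eligible: 1068 + 158 + 589 + 249 + 40 = 2104
e = 2104 / (2104 + 627) = 2104 / 2731 = 0.7704
e × U: 0.7704 × 333 = 256.54
Denom: 2104 + 256.54 = 2360.54
RR4 = 1226 / 2360.54 = 0.5194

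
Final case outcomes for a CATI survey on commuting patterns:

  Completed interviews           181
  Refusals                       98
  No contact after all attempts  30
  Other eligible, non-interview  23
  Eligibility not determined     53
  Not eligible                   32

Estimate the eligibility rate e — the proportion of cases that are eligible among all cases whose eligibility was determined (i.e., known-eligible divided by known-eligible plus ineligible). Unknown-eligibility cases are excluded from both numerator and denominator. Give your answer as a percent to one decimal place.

Eligible (known): 181 + 98 + 30 + 23 = 332
e = 332 / (332 + 32) = 332 / 364 = 0.9121

91.2%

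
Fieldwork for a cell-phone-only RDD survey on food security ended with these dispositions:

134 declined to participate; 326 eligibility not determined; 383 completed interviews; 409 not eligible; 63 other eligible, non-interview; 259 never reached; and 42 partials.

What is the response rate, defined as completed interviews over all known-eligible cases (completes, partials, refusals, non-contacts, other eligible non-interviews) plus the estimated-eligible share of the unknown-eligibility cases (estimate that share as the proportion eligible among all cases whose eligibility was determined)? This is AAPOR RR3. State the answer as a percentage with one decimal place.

Numerator: 383
Eligible (known): 383 + 42 + 134 + 259 + 63 = 881
e = 881 / (881 + 409) = 881 / 1290 = 0.6829
Eligible share of unknowns: 0.6829 × 326 = 222.63
Denom: 881 + 222.63 = 1103.63
RR3 = 383 / 1103.63 = 0.3470

34.7%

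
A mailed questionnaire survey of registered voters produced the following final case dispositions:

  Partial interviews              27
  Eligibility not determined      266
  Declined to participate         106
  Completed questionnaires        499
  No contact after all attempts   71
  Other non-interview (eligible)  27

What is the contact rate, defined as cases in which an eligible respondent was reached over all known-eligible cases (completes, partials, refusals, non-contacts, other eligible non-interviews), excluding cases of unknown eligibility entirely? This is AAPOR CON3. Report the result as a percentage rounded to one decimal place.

Numerator: 499 + 27 + 106 + 27 = 659
Denom: 499 + 27 + 106 + 71 + 27 = 730
CON3 = 659 / 730 = 0.9027

90.3%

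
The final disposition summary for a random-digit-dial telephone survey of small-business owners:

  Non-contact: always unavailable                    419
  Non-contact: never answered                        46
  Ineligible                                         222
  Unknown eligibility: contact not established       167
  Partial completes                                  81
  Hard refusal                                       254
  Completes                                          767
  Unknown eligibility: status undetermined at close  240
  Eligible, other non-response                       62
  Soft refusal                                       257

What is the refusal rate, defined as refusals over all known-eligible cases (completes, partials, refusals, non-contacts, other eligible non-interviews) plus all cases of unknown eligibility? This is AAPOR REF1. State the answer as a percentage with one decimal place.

22.3%

Refused = 254 + 257 = 511
No contact after all attempts = 46 + 419 = 465
Unknown if eligible = 167 + 240 = 407
Top: 511
Base: 767 + 81 + 511 + 465 + 62 + 407 = 2293
REF1 = 511 / 2293 = 0.2229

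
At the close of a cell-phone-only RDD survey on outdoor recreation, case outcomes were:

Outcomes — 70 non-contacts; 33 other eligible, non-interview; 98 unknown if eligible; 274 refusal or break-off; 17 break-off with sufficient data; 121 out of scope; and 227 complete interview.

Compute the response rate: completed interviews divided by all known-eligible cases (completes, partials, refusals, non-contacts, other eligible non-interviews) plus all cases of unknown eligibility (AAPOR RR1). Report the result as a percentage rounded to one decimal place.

31.6%

Num: 227
Base: 227 + 17 + 274 + 70 + 33 + 98 = 719
RR1 = 227 / 719 = 0.3157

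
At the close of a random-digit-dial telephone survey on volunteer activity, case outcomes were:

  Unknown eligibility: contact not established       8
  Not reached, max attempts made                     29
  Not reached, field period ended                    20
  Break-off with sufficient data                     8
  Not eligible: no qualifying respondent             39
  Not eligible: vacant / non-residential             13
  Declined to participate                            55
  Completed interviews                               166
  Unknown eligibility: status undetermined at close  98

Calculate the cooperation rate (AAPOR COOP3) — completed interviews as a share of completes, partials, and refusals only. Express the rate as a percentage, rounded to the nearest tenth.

Non-contacts = 20 + 29 = 49
Unknown if eligible = 8 + 98 = 106
Not eligible = 39 + 13 = 52
Num: 166
Denom: 166 + 8 + 55 = 229
COOP3 = 166 / 229 = 0.7249

72.5%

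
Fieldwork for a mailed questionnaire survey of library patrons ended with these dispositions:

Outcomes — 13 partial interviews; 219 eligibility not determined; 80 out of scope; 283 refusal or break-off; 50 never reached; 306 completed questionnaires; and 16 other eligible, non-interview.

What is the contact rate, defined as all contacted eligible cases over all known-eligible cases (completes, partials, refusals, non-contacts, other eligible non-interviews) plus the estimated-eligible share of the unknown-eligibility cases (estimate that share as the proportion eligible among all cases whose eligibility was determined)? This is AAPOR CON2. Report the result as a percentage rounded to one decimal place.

71.6%

Top → 306 + 13 + 283 + 16 = 618
Eligible (known) → 306 + 13 + 283 + 50 + 16 = 668
e = 668 / (668 + 80) = 668 / 748 = 0.8930
e × U → 0.8930 × 219 = 195.57
Denom → 668 + 195.57 = 863.57
CON2 = 618 / 863.57 = 0.7156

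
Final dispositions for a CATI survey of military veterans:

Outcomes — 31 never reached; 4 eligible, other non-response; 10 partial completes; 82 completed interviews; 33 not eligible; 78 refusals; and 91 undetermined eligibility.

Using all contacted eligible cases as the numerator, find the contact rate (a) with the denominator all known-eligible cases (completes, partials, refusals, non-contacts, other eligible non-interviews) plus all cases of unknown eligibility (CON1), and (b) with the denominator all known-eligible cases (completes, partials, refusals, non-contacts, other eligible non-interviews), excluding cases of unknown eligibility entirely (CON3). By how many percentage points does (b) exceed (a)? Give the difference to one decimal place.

26.1

Num = 82 + 10 + 78 + 4 = 174
Base = 82 + 10 + 78 + 31 + 4 + 91 = 296
CON1 = 174 / 296 = 0.5878
Base = 82 + 10 + 78 + 31 + 4 = 205
CON3 = 174 / 205 = 0.8488
Difference = 84.88 − 58.78 = 26.10 percentage points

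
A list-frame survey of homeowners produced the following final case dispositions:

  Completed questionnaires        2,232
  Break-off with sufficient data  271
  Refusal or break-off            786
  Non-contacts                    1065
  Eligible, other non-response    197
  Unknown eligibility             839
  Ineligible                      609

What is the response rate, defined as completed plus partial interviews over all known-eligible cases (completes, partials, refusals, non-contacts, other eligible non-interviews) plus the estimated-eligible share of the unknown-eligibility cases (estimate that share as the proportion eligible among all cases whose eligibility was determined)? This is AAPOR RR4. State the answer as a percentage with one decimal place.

Top: 2232 + 271 = 2503
Determined eligible: 2232 + 271 + 786 + 1065 + 197 = 4551
e = 4551 / (4551 + 609) = 4551 / 5160 = 0.8820
Estimated eligible among unknowns: 0.8820 × 839 = 740.00
Base: 4551 + 740.00 = 5291.00
RR4 = 2503 / 5291.00 = 0.4731

47.3%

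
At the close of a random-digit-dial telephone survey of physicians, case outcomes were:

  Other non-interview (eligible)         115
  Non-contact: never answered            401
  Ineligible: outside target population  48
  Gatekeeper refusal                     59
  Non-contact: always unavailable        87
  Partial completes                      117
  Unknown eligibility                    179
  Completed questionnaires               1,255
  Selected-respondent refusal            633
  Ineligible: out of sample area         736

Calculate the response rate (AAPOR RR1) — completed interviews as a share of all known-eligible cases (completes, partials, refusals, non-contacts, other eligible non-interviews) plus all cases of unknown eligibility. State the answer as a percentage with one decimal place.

Declined to participate = 59 + 633 = 692
Non-contacts = 401 + 87 = 488
Ineligible = 48 + 736 = 784
Top = 1255
Denom = 1255 + 117 + 692 + 488 + 115 + 179 = 2846
RR1 = 1255 / 2846 = 0.4410

44.1%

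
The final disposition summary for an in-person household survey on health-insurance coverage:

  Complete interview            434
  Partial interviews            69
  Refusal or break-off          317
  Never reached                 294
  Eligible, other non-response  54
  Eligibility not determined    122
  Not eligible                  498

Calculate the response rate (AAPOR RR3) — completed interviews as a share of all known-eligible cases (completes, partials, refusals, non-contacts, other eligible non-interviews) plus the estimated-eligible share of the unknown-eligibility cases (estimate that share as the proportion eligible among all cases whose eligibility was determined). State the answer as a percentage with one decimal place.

Numerator: 434
Determined eligible: 434 + 69 + 317 + 294 + 54 = 1168
e = 1168 / (1168 + 498) = 1168 / 1666 = 0.7011
e × U: 0.7011 × 122 = 85.53
Denom: 1168 + 85.53 = 1253.53
RR3 = 434 / 1253.53 = 0.3462

34.6%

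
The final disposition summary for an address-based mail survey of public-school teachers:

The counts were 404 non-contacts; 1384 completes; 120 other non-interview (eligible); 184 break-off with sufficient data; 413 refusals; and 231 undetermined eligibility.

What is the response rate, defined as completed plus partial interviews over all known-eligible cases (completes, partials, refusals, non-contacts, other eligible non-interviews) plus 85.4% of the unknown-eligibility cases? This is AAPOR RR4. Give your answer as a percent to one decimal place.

Numerator: 1384 + 184 = 1568
Determined eligible: 1384 + 184 + 413 + 404 + 120 = 2505
Eligible share of unknowns: 0.8540 × 231 = 197.27
Denominator: 2505 + 197.27 = 2702.27
RR4 = 1568 / 2702.27 = 0.5803

58.0%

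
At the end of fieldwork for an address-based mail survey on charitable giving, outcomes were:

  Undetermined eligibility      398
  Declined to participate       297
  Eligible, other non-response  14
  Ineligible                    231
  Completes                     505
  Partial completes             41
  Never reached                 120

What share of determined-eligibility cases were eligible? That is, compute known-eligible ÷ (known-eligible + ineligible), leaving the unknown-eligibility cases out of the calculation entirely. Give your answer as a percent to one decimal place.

Known eligible → 505 + 41 + 297 + 120 + 14 = 977
e = 977 / (977 + 231) = 977 / 1208 = 0.8088

80.9%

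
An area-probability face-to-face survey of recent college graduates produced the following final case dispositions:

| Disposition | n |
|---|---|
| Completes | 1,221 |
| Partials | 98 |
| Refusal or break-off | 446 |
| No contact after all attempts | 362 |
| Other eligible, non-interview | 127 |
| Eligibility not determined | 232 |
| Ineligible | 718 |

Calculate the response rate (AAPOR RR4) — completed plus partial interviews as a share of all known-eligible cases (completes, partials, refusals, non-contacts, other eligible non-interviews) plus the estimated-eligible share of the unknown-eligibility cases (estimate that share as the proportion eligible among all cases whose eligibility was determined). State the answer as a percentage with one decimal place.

54.3%

Num = 1221 + 98 = 1319
Eligible (known) = 1221 + 98 + 446 + 362 + 127 = 2254
e = 2254 / (2254 + 718) = 2254 / 2972 = 0.7584
Estimated eligible among unknowns = 0.7584 × 232 = 175.95
Base = 2254 + 175.95 = 2429.95
RR4 = 1319 / 2429.95 = 0.5428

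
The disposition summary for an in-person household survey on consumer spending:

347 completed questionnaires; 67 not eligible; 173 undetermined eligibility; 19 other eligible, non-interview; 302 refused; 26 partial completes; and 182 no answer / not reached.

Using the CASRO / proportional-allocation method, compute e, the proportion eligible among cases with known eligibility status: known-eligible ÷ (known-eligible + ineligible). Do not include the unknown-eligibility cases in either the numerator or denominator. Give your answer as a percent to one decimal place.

Known eligible = 347 + 26 + 302 + 182 + 19 = 876
e = 876 / (876 + 67) = 876 / 943 = 0.9290

92.9%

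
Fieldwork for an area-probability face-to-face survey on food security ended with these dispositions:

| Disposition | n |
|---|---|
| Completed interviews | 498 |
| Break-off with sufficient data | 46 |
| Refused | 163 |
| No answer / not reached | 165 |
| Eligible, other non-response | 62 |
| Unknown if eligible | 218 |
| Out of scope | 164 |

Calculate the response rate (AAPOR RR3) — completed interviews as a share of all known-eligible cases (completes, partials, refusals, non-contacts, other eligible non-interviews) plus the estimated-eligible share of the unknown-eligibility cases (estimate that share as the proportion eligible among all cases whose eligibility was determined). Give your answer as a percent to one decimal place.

44.5%

Numerator = 498
Known eligible = 498 + 46 + 163 + 165 + 62 = 934
e = 934 / (934 + 164) = 934 / 1098 = 0.8506
Estimated eligible among unknowns = 0.8506 × 218 = 185.43
Denom = 934 + 185.43 = 1119.43
RR3 = 498 / 1119.43 = 0.4449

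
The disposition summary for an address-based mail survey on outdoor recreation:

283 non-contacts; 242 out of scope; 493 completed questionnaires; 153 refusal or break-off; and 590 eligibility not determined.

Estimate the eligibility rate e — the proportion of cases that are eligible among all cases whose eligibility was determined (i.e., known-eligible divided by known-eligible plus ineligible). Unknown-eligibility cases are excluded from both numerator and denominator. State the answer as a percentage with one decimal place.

79.3%

Determined eligible: 493 + 153 + 283 = 929
e = 929 / (929 + 242) = 929 / 1171 = 0.7933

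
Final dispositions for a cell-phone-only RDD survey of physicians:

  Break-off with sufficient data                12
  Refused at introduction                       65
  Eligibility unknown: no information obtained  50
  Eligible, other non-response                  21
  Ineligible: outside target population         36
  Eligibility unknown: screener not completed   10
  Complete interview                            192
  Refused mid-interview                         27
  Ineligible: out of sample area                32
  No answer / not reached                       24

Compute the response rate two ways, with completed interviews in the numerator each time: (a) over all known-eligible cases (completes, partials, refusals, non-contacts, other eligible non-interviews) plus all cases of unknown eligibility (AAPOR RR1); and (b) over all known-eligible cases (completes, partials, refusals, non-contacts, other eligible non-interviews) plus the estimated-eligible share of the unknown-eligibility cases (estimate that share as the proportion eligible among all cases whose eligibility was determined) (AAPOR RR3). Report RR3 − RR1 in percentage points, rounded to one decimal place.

Refusals = 65 + 27 = 92
Unknown eligibility = 10 + 50 = 60
Out of scope = 36 + 32 = 68
Top → 192
Denominator → 192 + 12 + 92 + 24 + 21 + 60 = 401
RR1 = 192 / 401 = 0.4788
Known eligible → 192 + 12 + 92 + 24 + 21 = 341
e = 341 / (341 + 68) = 341 / 409 = 0.8337
Eligible share of unknowns → 0.8337 × 60 = 50.02
Denominator → 341 + 50.02 = 391.02
RR3 = 192 / 391.02 = 0.4910
Difference = 49.10 − 47.88 = 1.22 percentage points

1.2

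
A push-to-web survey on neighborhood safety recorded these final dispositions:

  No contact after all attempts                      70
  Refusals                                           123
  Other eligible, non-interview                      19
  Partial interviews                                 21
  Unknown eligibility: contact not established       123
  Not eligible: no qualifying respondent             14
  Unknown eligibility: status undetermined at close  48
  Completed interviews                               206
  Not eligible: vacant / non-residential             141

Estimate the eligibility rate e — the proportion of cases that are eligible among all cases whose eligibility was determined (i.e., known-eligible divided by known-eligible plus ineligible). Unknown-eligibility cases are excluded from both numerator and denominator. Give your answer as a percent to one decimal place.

Undetermined eligibility = 123 + 48 = 171
Screened out, ineligible = 14 + 141 = 155
Eligible (known) → 206 + 21 + 123 + 70 + 19 = 439
e = 439 / (439 + 155) = 439 / 594 = 0.7391

73.9%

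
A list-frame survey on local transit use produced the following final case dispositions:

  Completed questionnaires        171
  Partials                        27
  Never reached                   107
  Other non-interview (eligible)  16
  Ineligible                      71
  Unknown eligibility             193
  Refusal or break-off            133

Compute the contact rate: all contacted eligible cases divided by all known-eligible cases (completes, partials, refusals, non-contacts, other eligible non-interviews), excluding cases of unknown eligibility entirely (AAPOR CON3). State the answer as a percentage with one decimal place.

Numerator: 171 + 27 + 133 + 16 = 347
Denom: 171 + 27 + 133 + 107 + 16 = 454
CON3 = 347 / 454 = 0.7643

76.4%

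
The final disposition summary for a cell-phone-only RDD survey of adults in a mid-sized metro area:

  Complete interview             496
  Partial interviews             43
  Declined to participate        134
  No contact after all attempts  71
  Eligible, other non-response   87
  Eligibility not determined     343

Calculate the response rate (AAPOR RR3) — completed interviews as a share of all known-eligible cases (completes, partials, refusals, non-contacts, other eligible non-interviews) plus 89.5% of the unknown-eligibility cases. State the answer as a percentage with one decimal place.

43.6%

Numerator → 496
Eligible (known) → 496 + 43 + 134 + 71 + 87 = 831
Eligible share of unknowns → 0.8950 × 343 = 306.99
Denominator → 831 + 306.99 = 1137.99
RR3 = 496 / 1137.99 = 0.4359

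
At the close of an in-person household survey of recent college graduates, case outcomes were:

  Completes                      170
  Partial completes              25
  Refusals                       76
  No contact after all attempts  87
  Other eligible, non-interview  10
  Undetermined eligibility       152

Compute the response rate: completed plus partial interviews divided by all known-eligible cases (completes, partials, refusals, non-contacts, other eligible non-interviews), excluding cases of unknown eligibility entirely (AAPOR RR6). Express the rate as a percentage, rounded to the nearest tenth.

53.0%

Top → 170 + 25 = 195
Base → 170 + 25 + 76 + 87 + 10 = 368
RR6 = 195 / 368 = 0.5299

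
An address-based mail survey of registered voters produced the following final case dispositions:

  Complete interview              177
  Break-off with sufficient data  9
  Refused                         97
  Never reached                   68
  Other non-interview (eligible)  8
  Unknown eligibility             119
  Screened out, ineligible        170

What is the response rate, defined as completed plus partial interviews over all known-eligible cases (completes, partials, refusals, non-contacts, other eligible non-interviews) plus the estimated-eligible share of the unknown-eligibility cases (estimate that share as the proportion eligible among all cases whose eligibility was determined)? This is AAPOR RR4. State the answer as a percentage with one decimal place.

Top = 177 + 9 = 186
Eligible (known) = 177 + 9 + 97 + 68 + 8 = 359
e = 359 / (359 + 170) = 359 / 529 = 0.6786
e × U = 0.6786 × 119 = 80.75
Base = 359 + 80.75 = 439.75
RR4 = 186 / 439.75 = 0.4230

42.3%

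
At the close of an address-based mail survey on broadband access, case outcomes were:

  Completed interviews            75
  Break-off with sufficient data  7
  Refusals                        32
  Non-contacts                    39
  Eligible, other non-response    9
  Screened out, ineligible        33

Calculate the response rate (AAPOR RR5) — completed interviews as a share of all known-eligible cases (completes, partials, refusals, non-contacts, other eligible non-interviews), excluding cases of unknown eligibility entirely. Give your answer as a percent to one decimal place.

46.3%

Top = 75
Base = 75 + 7 + 32 + 39 + 9 = 162
RR5 = 75 / 162 = 0.4630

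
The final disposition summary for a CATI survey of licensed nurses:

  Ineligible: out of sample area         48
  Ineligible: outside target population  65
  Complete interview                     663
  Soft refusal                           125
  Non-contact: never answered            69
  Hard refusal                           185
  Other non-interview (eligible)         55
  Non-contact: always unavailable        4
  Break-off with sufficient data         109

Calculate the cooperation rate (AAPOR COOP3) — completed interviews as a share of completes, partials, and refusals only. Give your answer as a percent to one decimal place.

61.3%

Refusal or break-off = 185 + 125 = 310
Non-contacts = 69 + 4 = 73
Not eligible = 65 + 48 = 113
Top → 663
Base → 663 + 109 + 310 = 1082
COOP3 = 663 / 1082 = 0.6128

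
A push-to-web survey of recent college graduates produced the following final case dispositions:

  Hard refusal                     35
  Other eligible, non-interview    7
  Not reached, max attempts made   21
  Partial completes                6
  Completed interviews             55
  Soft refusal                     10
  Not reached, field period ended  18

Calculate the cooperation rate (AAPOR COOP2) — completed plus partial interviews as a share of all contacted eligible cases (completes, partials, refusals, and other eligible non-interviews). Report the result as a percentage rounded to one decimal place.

Refusal or break-off = 35 + 10 = 45
No answer / not reached = 18 + 21 = 39
Numerator: 55 + 6 = 61
Denom: 55 + 6 + 45 + 7 = 113
COOP2 = 61 / 113 = 0.5398

54.0%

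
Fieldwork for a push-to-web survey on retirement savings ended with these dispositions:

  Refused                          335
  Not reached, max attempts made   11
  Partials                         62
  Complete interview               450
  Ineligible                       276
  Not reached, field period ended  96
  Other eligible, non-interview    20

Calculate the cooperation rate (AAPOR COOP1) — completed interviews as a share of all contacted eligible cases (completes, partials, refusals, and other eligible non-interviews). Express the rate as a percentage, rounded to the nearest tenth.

No answer / not reached = 96 + 11 = 107
Numerator → 450
Denom → 450 + 62 + 335 + 20 = 867
COOP1 = 450 / 867 = 0.5190

51.9%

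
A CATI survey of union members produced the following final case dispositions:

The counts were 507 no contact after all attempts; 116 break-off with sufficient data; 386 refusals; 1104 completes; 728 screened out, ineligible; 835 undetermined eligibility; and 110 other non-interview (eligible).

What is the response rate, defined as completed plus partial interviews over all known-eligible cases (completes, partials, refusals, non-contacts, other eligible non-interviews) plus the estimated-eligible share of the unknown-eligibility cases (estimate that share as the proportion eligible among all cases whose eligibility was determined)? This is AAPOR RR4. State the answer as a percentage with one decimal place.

Top: 1104 + 116 = 1220
Determined eligible: 1104 + 116 + 386 + 507 + 110 = 2223
e = 2223 / (2223 + 728) = 2223 / 2951 = 0.7533
e × U: 0.7533 × 835 = 629.01
Base: 2223 + 629.01 = 2852.01
RR4 = 1220 / 2852.01 = 0.4278

42.8%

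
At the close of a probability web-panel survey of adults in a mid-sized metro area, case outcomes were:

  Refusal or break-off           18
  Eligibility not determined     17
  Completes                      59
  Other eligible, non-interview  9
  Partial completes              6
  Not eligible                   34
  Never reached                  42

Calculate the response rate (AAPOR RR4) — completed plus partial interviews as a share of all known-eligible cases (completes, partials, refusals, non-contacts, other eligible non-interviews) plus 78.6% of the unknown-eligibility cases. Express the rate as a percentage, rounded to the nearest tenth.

Top = 59 + 6 = 65
Eligible (known) = 59 + 6 + 18 + 42 + 9 = 134
Eligible share of unknowns = 0.7860 × 17 = 13.36
Denom = 134 + 13.36 = 147.36
RR4 = 65 / 147.36 = 0.4411

44.1%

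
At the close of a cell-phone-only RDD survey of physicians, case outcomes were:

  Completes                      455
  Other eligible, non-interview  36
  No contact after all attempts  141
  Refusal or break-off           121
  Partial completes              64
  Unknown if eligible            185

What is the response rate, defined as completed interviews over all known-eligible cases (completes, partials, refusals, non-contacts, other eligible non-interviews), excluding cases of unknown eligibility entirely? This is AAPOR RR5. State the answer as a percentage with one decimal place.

55.7%

Top → 455
Base → 455 + 64 + 121 + 141 + 36 = 817
RR5 = 455 / 817 = 0.5569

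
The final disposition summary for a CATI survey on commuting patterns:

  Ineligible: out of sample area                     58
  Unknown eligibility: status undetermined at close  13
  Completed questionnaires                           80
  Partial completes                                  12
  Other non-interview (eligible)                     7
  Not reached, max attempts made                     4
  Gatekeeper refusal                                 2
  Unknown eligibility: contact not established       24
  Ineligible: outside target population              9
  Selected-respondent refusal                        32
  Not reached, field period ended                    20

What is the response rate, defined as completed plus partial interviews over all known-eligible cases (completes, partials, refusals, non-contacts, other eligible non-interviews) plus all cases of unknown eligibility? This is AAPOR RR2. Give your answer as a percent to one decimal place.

Refusals = 2 + 32 = 34
No contact after all attempts = 20 + 4 = 24
Unknown eligibility = 24 + 13 = 37
Screened out, ineligible = 9 + 58 = 67
Num = 80 + 12 = 92
Denominator = 80 + 12 + 34 + 24 + 7 + 37 = 194
RR2 = 92 / 194 = 0.4742

47.4%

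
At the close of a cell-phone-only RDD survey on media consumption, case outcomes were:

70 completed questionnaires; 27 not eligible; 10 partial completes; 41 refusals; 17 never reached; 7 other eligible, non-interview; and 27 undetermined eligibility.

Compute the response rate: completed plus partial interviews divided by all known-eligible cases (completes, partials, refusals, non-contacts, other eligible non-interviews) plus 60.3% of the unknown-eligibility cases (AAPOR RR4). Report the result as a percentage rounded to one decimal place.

49.6%

Num = 70 + 10 = 80
Determined eligible = 70 + 10 + 41 + 17 + 7 = 145
Eligible share of unknowns = 0.6030 × 27 = 16.28
Denom = 145 + 16.28 = 161.28
RR4 = 80 / 161.28 = 0.4960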